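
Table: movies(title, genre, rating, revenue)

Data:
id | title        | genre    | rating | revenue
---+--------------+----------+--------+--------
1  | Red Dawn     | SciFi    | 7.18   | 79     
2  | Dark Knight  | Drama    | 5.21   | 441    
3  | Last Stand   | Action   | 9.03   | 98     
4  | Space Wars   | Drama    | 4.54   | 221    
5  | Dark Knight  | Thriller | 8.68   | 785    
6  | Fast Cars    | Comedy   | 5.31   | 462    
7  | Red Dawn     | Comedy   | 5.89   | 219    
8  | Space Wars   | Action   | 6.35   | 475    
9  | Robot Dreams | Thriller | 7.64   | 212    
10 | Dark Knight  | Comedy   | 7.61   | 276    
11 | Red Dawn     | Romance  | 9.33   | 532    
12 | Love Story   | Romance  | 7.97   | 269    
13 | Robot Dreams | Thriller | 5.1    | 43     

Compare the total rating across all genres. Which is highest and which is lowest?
SELECT genre, SUM(rating)
FROM movies
GROUP BY genre
ORDER BY SUM(rating)

All groups:
  SciFi: 7.18
  Drama: 9.75
  Action: 15.38
  Romance: 17.30
  Comedy: 18.81
  Thriller: 21.42

Highest: Thriller (21.42)
Lowest: SciFi (7.18)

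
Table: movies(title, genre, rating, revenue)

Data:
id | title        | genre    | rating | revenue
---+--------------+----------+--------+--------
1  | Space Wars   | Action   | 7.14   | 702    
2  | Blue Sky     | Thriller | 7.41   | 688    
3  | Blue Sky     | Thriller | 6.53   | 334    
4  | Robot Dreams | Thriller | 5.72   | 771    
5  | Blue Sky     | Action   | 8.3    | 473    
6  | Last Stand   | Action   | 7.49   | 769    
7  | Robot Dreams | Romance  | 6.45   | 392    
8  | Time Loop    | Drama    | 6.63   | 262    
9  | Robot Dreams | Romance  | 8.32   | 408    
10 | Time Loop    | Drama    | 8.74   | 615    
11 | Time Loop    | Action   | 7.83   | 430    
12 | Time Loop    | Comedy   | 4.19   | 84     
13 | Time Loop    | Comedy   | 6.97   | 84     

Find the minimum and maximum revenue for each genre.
SELECT genre, MIN(revenue), MAX(revenue)
FROM movies
GROUP BY genre

Result:
  Action: min=430, max=769
  Comedy: min=84, max=84
  Drama: min=262, max=615
  Romance: min=392, max=408
  Thriller: min=334, max=771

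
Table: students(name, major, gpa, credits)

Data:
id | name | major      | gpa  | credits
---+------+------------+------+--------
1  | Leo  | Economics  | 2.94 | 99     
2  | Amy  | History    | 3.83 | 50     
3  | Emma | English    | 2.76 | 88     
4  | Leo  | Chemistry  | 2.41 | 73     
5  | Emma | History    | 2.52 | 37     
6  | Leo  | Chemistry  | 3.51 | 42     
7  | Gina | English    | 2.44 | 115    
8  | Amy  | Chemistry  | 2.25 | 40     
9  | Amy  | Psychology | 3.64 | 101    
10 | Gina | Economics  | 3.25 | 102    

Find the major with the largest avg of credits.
SELECT major, AVG(credits) as val
FROM students
GROUP BY major
ORDER BY val DESC
LIMIT 1

Result: English with avg(credits) = 101.50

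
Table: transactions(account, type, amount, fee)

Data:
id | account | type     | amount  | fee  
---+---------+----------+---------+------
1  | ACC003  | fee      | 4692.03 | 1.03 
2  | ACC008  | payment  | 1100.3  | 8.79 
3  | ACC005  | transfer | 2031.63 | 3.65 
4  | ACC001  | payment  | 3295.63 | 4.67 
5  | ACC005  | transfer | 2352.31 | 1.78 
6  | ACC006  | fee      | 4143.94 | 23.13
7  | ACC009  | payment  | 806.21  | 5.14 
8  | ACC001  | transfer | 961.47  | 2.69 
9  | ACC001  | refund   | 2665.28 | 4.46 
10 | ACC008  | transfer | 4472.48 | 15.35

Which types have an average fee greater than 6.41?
SELECT type, AVG(fee)
FROM transactions
GROUP BY type
HAVING AVG(fee) > 6.41

Result:
  fee: avg=12.08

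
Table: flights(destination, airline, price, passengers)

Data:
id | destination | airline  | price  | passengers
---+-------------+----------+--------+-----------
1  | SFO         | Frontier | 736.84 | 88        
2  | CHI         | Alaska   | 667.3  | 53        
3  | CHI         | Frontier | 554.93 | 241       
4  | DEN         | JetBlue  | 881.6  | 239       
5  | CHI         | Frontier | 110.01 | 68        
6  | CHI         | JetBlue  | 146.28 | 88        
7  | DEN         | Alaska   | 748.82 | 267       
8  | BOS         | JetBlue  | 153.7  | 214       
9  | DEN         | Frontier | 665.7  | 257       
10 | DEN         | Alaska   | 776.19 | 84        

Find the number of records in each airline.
SELECT airline, COUNT(*) as count
FROM flights
GROUP BY airline

Result:
  Alaska: 3
  Frontier: 4
  JetBlue: 3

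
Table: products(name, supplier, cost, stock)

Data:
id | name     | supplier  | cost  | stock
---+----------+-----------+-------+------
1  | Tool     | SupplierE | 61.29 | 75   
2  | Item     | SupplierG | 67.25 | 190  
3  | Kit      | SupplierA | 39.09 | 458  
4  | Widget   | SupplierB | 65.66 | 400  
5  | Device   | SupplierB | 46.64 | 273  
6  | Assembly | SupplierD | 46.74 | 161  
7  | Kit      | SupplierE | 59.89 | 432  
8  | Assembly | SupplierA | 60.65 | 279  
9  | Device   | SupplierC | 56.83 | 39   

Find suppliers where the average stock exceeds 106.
SELECT supplier, AVG(stock)
FROM products
GROUP BY supplier
HAVING AVG(stock) > 106

Result:
  SupplierA: avg=368.50
  SupplierB: avg=336.50
  SupplierD: avg=161.00
  SupplierE: avg=253.50
  SupplierG: avg=190.00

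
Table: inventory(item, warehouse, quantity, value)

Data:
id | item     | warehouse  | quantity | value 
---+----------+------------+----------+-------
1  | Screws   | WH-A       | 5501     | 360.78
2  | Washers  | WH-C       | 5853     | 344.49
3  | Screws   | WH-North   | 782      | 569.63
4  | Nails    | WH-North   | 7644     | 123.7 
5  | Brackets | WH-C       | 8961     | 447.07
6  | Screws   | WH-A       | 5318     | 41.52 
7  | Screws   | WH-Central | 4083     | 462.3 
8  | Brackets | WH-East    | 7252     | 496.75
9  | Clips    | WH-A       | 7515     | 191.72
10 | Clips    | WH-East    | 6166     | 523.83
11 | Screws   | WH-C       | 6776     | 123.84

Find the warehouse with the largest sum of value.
SELECT warehouse, SUM(value) as val
FROM inventory
GROUP BY warehouse
ORDER BY val DESC
LIMIT 1

Result: WH-East with sum(value) = 1020.58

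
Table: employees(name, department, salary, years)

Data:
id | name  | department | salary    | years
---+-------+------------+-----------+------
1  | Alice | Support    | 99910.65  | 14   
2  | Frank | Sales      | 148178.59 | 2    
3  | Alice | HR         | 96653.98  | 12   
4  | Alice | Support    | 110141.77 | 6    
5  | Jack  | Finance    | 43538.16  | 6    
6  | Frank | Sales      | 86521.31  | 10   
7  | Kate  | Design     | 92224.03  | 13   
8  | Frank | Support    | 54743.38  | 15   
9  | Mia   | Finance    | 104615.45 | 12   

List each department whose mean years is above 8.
SELECT department, AVG(years)
FROM employees
GROUP BY department
HAVING AVG(years) > 8

Result:
  Design: avg=13.00
  Finance: avg=9.00
  HR: avg=12.00
  Support: avg=11.67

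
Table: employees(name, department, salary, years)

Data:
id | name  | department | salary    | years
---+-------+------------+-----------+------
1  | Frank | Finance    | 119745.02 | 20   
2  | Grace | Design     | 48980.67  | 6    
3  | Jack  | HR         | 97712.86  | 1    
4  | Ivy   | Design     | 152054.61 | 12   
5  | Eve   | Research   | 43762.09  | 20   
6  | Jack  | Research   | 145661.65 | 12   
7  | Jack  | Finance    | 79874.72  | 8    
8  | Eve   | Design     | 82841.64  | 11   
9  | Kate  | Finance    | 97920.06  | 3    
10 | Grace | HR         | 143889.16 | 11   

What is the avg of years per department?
SELECT department, AVG(years) as result
FROM employees
GROUP BY department

Result:
  Design: 9.67
  Finance: 10.33
  HR: 6.00
  Research: 16.00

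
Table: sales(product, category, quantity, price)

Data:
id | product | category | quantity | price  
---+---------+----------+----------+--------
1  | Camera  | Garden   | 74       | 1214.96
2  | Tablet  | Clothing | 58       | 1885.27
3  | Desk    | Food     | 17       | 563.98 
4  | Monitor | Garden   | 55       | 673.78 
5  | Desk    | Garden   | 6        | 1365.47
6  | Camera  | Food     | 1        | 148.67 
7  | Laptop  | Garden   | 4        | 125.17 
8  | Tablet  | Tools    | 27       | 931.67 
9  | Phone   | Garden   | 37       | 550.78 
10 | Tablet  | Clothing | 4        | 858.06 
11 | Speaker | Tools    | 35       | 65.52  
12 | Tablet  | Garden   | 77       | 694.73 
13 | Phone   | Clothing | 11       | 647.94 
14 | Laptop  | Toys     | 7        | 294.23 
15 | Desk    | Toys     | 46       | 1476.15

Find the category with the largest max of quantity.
SELECT category, MAX(quantity) as val
FROM sales
GROUP BY category
ORDER BY val DESC
LIMIT 1

Result: Garden with max(quantity) = 77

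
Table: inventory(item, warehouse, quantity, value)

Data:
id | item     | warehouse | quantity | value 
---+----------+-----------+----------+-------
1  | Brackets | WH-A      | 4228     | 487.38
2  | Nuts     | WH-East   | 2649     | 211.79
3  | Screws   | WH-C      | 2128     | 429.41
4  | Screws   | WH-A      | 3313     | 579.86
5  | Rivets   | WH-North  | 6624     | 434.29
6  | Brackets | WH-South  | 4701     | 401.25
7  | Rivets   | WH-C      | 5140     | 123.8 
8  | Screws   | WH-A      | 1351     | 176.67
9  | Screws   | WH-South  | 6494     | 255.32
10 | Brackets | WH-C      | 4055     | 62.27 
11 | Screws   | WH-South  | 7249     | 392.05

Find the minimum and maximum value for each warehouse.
SELECT warehouse, MIN(value), MAX(value)
FROM inventory
GROUP BY warehouse

Result:
  WH-A: min=176.67, max=579.86
  WH-C: min=62.27, max=429.41
  WH-East: min=211.79, max=211.79
  WH-North: min=434.29, max=434.29
  WH-South: min=255.32, max=401.25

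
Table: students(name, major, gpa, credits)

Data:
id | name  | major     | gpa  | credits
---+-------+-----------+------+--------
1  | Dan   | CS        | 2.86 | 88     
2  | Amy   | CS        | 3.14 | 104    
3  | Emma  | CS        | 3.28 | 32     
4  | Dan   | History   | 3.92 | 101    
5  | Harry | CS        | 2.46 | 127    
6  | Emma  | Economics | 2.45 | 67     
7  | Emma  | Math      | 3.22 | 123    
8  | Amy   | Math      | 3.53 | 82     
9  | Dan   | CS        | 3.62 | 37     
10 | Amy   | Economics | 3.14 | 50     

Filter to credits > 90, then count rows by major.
SELECT major, COUNT(*)
FROM students
WHERE credits > 90
GROUP BY major

Note: WHERE filters rows before grouping.

Result:
  CS: 2
  History: 1
  Math: 1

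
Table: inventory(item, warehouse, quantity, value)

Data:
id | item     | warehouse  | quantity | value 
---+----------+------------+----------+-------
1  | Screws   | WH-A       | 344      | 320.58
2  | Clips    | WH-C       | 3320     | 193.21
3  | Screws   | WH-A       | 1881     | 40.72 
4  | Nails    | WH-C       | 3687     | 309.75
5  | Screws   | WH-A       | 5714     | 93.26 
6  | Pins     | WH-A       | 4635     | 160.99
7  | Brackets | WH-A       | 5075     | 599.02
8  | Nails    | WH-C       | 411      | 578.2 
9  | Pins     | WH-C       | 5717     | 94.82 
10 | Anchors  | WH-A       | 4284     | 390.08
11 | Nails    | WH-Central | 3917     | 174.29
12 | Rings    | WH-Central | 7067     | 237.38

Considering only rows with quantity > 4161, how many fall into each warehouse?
SELECT warehouse, COUNT(*)
FROM inventory
WHERE quantity > 4161
GROUP BY warehouse

Note: WHERE filters rows before grouping.

Result:
  WH-A: 4
  WH-C: 1
  WH-Central: 1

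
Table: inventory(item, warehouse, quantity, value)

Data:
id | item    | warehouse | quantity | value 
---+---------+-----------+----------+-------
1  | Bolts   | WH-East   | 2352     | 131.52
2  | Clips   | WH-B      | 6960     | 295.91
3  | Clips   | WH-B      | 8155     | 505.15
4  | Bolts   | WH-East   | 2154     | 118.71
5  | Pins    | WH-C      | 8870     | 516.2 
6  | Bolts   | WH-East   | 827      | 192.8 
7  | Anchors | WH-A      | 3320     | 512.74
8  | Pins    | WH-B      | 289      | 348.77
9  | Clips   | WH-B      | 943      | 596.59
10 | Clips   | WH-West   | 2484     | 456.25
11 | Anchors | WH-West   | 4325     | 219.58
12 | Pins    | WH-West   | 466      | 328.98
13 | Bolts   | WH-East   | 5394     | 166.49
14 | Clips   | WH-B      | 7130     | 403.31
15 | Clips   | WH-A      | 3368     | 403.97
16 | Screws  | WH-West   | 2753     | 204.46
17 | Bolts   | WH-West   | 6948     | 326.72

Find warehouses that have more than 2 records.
SELECT warehouse, COUNT(*) as cnt
FROM inventory
GROUP BY warehouse
HAVING COUNT(*) > 2

Result:
  WH-B: 5
  WH-East: 4
  WH-West: 5

Note: HAVING filters groups after aggregation, WHERE filters rows before.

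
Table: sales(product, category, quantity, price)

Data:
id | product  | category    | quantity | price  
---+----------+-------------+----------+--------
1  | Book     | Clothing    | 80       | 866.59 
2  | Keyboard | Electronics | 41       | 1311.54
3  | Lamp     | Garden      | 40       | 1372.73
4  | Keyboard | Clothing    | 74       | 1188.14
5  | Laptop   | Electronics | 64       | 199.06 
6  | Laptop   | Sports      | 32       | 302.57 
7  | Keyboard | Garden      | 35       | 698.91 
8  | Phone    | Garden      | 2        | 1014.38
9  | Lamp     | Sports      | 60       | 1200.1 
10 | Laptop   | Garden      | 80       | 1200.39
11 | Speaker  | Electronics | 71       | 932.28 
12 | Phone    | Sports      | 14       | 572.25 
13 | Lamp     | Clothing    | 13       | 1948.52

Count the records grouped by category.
SELECT category, COUNT(*) as count
FROM sales
GROUP BY category

Result:
  Clothing: 3
  Electronics: 3
  Garden: 4
  Sports: 3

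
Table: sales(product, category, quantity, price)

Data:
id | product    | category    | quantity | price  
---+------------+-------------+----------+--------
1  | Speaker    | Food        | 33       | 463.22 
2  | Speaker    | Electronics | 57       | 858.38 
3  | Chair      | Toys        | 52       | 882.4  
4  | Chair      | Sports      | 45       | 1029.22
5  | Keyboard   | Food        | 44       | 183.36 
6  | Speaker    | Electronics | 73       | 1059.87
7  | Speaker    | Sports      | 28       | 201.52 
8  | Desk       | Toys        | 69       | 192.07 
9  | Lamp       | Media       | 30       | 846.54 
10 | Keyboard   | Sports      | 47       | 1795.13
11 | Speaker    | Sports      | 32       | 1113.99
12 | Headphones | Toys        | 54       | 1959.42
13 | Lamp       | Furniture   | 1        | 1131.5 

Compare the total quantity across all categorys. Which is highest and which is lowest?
SELECT category, SUM(quantity)
FROM sales
GROUP BY category
ORDER BY SUM(quantity)

All groups:
  Furniture: 1
  Media: 30
  Food: 77
  Electronics: 130
  Sports: 152
  Toys: 175

Highest: Toys (175)
Lowest: Furniture (1)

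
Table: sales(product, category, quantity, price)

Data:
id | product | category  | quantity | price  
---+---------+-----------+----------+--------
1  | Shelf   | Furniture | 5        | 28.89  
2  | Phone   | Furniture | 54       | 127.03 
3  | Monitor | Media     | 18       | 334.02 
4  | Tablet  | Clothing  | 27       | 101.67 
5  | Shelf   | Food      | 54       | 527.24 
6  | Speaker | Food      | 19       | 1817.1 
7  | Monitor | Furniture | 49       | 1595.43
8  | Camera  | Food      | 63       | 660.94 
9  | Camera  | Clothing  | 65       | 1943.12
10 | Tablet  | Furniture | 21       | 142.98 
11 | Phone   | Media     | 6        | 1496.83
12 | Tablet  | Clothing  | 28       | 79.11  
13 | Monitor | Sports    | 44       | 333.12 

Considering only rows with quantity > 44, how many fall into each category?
SELECT category, COUNT(*)
FROM sales
WHERE quantity > 44
GROUP BY category

Note: WHERE filters rows before grouping.

Result:
  Clothing: 1
  Food: 2
  Furniture: 2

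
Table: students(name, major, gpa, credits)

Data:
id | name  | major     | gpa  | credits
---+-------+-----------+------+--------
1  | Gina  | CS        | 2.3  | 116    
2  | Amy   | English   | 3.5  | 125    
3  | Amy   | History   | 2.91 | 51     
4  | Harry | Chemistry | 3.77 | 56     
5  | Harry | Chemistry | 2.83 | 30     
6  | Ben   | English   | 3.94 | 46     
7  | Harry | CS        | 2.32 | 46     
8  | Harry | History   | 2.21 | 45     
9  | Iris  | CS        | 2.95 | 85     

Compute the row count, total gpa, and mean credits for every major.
SELECT major,
       COUNT(*) as cnt,
       SUM(gpa) as total_gpa,
       AVG(credits) as avg_credits
FROM students
GROUP BY major

Result:
  CS: 3 records, 7.57 total gpa, 82.33 avg credits
  Chemistry: 2 records, 6.60 total gpa, 43.00 avg credits
  English: 2 records, 7.44 total gpa, 85.50 avg credits
  History: 2 records, 5.12 total gpa, 48.00 avg credits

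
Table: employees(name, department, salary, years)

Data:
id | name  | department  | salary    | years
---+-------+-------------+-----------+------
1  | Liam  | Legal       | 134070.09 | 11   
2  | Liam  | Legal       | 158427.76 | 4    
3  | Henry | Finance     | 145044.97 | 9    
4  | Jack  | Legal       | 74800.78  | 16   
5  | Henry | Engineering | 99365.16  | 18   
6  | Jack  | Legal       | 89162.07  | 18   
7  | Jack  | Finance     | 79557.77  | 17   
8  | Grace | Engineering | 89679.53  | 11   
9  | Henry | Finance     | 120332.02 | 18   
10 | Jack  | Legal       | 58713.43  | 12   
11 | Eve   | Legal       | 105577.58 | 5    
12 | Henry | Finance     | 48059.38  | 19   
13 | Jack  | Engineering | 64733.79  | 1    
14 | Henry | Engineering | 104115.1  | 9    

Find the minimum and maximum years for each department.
SELECT department, MIN(years), MAX(years)
FROM employees
GROUP BY department

Result:
  Engineering: min=1, max=18
  Finance: min=9, max=19
  Legal: min=4, max=18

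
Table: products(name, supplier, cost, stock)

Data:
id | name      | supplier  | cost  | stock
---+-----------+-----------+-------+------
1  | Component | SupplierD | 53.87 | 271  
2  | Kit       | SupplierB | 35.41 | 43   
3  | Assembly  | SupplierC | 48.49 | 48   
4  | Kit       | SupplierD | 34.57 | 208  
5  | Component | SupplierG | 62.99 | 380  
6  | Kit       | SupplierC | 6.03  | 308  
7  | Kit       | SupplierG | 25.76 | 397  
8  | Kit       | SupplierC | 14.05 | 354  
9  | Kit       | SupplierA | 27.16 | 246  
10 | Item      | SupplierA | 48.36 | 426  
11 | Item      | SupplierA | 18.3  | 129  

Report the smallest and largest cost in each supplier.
SELECT supplier, MIN(cost), MAX(cost)
FROM products
GROUP BY supplier

Result:
  SupplierA: min=18.30, max=48.36
  SupplierB: min=35.41, max=35.41
  SupplierC: min=6.03, max=48.49
  SupplierD: min=34.57, max=53.87
  SupplierG: min=25.76, max=62.99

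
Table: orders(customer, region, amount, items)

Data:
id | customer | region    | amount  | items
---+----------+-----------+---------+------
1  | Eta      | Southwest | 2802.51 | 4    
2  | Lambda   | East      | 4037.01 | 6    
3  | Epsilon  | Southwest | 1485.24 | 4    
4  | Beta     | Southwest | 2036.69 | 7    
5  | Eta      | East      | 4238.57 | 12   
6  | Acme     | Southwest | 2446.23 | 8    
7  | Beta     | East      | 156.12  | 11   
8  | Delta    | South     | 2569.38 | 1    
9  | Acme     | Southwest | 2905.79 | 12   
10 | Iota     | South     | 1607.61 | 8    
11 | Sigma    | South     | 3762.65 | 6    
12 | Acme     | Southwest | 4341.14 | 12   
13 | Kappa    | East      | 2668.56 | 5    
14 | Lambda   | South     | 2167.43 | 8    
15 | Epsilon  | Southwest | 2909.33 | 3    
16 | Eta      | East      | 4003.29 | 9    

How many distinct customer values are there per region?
SELECT region, COUNT(DISTINCT customer)
FROM orders
GROUP BY region

Result:
  East: 4 distinct
  South: 4 distinct
  Southwest: 4 distinct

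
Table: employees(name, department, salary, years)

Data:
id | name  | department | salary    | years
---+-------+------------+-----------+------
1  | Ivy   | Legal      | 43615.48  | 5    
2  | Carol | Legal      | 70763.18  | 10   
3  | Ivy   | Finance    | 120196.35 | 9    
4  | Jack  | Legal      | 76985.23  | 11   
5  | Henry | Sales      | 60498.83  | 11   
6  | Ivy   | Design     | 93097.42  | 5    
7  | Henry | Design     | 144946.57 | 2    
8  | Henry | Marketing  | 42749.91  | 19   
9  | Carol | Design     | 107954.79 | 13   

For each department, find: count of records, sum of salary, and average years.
SELECT department,
       COUNT(*) as cnt,
       SUM(salary) as total_salary,
       AVG(years) as avg_years
FROM employees
GROUP BY department

Result:
  Design: 3 records, 345998.78 total salary, 6.67 avg years
  Finance: 1 records, 120196.35 total salary, 9.00 avg years
  Legal: 3 records, 191363.89 total salary, 8.67 avg years
  Marketing: 1 records, 42749.91 total salary, 19.00 avg years
  Sales: 1 records, 60498.83 total salary, 11.00 avg years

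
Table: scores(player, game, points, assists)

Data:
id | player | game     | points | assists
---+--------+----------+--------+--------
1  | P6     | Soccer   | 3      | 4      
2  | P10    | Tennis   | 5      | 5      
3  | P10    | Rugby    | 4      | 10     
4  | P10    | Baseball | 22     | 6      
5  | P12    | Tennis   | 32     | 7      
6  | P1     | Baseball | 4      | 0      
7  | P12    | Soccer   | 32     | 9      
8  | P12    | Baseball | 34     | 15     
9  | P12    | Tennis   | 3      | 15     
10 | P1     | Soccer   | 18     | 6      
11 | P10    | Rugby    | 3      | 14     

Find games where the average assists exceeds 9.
SELECT game, AVG(assists)
FROM scores
GROUP BY game
HAVING AVG(assists) > 9

Result:
  Rugby: avg=12.00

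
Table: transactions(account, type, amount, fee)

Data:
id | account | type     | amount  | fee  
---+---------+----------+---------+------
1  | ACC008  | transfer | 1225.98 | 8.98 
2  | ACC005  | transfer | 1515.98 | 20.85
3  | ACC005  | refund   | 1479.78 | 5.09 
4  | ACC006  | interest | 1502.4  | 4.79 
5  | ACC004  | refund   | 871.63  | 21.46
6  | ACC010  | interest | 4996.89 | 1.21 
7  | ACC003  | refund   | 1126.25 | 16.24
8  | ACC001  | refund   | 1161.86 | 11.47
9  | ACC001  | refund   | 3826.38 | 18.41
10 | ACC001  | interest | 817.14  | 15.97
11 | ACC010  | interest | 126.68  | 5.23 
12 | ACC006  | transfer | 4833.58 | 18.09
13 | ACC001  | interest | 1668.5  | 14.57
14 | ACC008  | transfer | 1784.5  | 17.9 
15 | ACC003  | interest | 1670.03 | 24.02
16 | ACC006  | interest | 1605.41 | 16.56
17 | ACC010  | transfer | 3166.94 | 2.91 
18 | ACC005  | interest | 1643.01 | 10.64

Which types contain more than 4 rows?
SELECT type, COUNT(*) as cnt
FROM transactions
GROUP BY type
HAVING COUNT(*) > 4

Result:
  interest: 8
  refund: 5
  transfer: 5

Note: HAVING filters groups after aggregation, WHERE filters rows before.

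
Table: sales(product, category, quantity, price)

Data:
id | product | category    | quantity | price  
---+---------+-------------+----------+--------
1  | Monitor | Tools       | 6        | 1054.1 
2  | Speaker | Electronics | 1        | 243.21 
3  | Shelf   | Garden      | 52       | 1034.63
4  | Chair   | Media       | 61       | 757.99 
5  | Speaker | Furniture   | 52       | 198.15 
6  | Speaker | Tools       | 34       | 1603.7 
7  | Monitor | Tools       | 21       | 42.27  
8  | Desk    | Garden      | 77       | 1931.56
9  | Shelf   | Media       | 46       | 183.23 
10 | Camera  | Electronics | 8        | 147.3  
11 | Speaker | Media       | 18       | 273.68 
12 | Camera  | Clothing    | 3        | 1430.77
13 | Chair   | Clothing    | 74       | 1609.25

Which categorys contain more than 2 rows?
SELECT category, COUNT(*) as cnt
FROM sales
GROUP BY category
HAVING COUNT(*) > 2

Result:
  Media: 3
  Tools: 3

Note: HAVING filters groups after aggregation, WHERE filters rows before.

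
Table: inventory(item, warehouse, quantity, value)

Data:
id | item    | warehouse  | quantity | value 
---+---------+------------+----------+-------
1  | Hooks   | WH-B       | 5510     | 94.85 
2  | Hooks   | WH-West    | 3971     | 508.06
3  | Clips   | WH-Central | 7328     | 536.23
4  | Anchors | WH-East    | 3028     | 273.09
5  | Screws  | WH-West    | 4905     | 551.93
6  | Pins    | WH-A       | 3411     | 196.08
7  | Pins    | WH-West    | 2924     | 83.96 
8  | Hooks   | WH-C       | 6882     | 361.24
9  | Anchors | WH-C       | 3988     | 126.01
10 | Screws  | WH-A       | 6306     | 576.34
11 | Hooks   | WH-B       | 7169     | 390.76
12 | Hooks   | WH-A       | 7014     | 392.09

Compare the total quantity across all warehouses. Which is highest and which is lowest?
SELECT warehouse, SUM(quantity)
FROM inventory
GROUP BY warehouse
ORDER BY SUM(quantity)

All groups:
  WH-East: 3028
  WH-Central: 7328
  WH-C: 10870
  WH-West: 11800
  WH-B: 12679
  WH-A: 16731

Highest: WH-A (16731)
Lowest: WH-East (3028)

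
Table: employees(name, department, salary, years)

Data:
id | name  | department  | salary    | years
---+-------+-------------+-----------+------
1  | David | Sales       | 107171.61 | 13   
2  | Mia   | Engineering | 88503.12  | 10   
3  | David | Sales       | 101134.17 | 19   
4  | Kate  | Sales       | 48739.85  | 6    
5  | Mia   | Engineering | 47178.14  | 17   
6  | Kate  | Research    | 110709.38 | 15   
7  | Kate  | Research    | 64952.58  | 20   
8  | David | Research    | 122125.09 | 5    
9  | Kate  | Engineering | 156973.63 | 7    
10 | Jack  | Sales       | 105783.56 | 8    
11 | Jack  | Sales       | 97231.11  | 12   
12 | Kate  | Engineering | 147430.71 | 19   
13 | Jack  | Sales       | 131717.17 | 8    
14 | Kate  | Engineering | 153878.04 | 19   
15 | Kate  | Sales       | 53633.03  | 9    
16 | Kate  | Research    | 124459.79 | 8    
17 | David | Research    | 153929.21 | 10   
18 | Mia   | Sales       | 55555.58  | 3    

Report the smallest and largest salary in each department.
SELECT department, MIN(salary), MAX(salary)
FROM employees
GROUP BY department

Result:
  Engineering: min=47178.14, max=156973.63
  Research: min=64952.58, max=153929.21
  Sales: min=48739.85, max=131717.17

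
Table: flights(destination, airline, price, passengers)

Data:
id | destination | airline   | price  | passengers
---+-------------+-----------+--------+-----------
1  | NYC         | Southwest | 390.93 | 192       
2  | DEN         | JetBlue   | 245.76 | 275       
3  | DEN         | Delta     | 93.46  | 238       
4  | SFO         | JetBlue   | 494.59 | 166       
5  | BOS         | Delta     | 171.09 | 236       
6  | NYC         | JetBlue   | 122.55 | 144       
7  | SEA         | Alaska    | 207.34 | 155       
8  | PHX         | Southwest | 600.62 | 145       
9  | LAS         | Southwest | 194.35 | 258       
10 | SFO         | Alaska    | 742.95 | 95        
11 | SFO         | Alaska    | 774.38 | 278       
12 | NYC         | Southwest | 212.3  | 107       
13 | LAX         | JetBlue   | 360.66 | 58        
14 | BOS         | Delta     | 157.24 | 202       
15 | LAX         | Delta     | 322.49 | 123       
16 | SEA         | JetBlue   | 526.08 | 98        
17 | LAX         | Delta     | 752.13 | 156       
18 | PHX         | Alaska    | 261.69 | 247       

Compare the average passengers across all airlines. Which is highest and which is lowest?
SELECT airline, AVG(passengers)
FROM flights
GROUP BY airline
ORDER BY AVG(passengers)

All groups:
  JetBlue: 148.20
  Southwest: 175.50
  Delta: 191.00
  Alaska: 193.75

Highest: Alaska (193.75)
Lowest: JetBlue (148.20)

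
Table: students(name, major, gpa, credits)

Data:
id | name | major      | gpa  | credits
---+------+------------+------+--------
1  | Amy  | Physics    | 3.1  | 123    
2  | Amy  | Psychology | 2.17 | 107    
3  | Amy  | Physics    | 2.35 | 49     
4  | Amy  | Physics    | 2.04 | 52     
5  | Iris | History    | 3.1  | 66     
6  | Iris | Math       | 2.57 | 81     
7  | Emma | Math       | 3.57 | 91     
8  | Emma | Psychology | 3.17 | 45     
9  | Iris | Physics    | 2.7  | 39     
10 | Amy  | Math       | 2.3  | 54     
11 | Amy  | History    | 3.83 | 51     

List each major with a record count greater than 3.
SELECT major, COUNT(*) as cnt
FROM students
GROUP BY major
HAVING COUNT(*) > 3

Result:
  Physics: 4

Note: HAVING filters groups after aggregation, WHERE filters rows before.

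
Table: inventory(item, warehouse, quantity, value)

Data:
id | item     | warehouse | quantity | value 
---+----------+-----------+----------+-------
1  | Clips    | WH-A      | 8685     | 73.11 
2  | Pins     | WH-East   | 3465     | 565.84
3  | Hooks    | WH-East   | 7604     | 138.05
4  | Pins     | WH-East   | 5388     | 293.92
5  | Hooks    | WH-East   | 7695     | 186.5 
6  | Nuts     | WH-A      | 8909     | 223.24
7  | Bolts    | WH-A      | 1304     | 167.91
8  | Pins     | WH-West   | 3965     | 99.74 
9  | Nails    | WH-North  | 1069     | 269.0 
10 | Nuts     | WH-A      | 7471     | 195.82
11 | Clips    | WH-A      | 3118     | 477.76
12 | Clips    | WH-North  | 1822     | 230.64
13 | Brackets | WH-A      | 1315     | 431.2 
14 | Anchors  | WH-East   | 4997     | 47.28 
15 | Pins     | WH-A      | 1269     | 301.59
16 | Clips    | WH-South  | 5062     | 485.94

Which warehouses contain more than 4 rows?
SELECT warehouse, COUNT(*) as cnt
FROM inventory
GROUP BY warehouse
HAVING COUNT(*) > 4

Result:
  WH-A: 7
  WH-East: 5

Note: HAVING filters groups after aggregation, WHERE filters rows before.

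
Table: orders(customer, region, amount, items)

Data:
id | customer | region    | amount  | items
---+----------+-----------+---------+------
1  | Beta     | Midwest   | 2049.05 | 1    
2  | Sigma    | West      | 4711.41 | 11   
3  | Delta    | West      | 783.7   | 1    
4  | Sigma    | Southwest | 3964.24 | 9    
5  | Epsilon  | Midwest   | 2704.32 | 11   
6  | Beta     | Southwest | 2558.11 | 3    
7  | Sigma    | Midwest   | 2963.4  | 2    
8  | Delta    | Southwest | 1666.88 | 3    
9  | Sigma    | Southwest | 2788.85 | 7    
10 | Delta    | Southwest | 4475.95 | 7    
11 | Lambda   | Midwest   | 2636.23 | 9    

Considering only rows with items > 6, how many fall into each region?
SELECT region, COUNT(*)
FROM orders
WHERE items > 6
GROUP BY region

Note: WHERE filters rows before grouping.

Result:
  Midwest: 2
  Southwest: 3
  West: 1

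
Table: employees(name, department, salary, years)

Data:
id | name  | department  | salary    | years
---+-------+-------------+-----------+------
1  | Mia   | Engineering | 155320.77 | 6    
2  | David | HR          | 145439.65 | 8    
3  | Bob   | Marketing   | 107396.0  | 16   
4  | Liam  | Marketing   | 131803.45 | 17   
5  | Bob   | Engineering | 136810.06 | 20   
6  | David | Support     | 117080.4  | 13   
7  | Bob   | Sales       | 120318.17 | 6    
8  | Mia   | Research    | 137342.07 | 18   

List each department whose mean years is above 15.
SELECT department, AVG(years)
FROM employees
GROUP BY department
HAVING AVG(years) > 15

Result:
  Marketing: avg=16.50
  Research: avg=18.00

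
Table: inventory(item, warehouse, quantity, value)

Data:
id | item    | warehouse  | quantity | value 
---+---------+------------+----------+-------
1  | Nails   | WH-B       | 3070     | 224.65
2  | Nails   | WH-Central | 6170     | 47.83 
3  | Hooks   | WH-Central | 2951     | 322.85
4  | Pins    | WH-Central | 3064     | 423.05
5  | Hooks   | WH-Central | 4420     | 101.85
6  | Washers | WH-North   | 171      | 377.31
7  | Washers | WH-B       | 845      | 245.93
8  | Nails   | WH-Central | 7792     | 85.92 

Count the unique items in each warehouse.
SELECT warehouse, COUNT(DISTINCT item)
FROM inventory
GROUP BY warehouse

Result:
  WH-B: 2 distinct
  WH-Central: 3 distinct
  WH-North: 1 distinct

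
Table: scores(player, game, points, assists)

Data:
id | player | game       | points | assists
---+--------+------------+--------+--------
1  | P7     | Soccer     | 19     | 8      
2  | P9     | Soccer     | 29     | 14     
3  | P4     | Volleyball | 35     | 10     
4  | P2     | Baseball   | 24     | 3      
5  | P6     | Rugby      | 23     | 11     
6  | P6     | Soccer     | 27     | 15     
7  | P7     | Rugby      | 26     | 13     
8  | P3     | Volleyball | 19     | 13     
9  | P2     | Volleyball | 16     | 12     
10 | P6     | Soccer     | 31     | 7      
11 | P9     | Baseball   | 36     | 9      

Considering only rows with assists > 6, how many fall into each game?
SELECT game, COUNT(*)
FROM scores
WHERE assists > 6
GROUP BY game

Note: WHERE filters rows before grouping.

Result:
  Baseball: 1
  Rugby: 2
  Soccer: 4
  Volleyball: 3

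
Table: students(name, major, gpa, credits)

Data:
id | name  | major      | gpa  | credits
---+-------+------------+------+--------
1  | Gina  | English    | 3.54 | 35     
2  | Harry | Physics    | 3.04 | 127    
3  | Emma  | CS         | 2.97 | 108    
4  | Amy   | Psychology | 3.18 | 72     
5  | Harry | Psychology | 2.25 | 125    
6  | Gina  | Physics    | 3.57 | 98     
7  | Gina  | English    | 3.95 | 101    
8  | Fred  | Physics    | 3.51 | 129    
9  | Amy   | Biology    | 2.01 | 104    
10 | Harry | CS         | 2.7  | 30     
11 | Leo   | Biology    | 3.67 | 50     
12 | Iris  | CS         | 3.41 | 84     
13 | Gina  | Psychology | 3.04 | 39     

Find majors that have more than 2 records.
SELECT major, COUNT(*) as cnt
FROM students
GROUP BY major
HAVING COUNT(*) > 2

Result:
  CS: 3
  Physics: 3
  Psychology: 3

Note: HAVING filters groups after aggregation, WHERE filters rows before.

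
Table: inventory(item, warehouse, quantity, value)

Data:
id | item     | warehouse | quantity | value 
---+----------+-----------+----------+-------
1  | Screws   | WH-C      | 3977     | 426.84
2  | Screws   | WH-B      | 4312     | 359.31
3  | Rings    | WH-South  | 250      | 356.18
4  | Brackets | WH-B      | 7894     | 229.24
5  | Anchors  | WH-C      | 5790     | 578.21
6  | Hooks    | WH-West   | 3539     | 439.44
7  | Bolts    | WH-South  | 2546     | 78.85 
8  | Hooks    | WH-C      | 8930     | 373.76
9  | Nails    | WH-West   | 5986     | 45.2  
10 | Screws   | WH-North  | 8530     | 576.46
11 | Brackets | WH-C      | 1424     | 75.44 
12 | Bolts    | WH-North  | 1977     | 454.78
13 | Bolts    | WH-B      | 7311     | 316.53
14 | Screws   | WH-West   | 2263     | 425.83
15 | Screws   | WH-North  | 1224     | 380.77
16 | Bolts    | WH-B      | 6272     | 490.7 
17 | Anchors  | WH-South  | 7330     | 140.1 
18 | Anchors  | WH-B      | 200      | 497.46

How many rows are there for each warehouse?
SELECT warehouse, COUNT(*) as count
FROM inventory
GROUP BY warehouse

Result:
  WH-B: 5
  WH-C: 4
  WH-North: 3
  WH-South: 3
  WH-West: 3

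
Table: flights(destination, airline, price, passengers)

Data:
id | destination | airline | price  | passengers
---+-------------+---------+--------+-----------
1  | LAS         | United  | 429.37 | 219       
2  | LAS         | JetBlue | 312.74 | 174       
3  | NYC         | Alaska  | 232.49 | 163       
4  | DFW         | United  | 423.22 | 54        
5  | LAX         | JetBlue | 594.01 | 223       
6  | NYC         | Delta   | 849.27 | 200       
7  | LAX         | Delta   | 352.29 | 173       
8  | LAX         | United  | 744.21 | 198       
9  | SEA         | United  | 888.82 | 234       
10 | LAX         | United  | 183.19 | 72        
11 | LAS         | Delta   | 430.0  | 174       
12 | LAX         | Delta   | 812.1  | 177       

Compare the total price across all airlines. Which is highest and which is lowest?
SELECT airline, SUM(price)
FROM flights
GROUP BY airline
ORDER BY SUM(price)

All groups:
  Alaska: 232.49
  JetBlue: 906.75
  Delta: 2443.66
  United: 2668.81

Highest: United (2668.81)
Lowest: Alaska (232.49)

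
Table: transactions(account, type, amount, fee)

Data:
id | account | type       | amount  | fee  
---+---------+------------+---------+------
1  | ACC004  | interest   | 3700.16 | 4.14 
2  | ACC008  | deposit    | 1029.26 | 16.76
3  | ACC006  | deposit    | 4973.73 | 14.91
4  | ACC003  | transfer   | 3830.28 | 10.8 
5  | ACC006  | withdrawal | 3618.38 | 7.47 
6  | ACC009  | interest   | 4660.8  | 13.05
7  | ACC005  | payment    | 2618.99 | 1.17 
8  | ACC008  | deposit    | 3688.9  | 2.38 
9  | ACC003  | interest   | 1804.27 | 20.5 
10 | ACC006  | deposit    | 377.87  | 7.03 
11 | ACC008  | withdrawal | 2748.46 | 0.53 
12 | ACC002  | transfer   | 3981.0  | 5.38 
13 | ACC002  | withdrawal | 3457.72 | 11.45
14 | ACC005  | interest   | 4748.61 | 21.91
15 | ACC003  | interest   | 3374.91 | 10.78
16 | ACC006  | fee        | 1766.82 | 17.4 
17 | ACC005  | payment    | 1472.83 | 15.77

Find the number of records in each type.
SELECT type, COUNT(*) as count
FROM transactions
GROUP BY type

Result:
  deposit: 4
  fee: 1
  interest: 5
  payment: 2
  transfer: 2
  withdrawal: 3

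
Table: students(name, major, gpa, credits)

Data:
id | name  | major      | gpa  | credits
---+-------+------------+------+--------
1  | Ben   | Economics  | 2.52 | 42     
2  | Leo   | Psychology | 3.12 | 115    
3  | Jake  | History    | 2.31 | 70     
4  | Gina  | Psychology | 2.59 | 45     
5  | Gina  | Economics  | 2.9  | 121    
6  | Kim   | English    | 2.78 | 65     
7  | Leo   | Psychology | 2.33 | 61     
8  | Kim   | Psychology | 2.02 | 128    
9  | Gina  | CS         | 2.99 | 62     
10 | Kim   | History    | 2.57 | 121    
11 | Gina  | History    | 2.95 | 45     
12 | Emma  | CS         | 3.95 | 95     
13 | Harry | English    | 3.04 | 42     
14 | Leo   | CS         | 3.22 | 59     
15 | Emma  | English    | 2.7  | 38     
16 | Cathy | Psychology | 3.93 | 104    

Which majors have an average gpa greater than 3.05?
SELECT major, AVG(gpa)
FROM students
GROUP BY major
HAVING AVG(gpa) > 3.05

Result:
  CS: avg=3.39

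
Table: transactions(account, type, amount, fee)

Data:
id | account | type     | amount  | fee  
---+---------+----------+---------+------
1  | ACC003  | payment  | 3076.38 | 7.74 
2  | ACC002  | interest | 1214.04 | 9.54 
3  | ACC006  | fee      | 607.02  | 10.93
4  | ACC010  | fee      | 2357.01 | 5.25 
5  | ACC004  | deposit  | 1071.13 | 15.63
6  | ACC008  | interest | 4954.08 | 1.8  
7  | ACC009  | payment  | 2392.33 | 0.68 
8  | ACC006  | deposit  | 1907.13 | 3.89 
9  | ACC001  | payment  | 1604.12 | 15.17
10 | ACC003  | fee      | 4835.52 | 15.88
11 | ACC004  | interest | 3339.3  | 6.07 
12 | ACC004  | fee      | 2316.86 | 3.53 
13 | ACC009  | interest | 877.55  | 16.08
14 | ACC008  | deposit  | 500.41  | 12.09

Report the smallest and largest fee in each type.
SELECT type, MIN(fee), MAX(fee)
FROM transactions
GROUP BY type

Result:
  deposit: min=3.89, max=15.63
  fee: min=3.53, max=15.88
  interest: min=1.80, max=16.08
  payment: min=0.68, max=15.17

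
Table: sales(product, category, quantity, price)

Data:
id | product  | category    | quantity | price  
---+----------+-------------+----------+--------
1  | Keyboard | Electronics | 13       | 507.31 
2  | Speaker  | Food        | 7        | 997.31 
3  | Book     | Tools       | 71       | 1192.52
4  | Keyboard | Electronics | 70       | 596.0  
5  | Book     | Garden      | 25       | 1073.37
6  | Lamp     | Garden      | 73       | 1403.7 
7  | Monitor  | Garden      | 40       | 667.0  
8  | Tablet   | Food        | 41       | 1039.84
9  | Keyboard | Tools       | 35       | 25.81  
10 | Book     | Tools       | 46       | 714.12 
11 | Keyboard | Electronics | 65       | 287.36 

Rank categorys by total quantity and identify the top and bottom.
SELECT category, SUM(quantity)
FROM sales
GROUP BY category
ORDER BY SUM(quantity)

All groups:
  Food: 48
  Garden: 138
  Electronics: 148
  Tools: 152

Highest: Tools (152)
Lowest: Food (48)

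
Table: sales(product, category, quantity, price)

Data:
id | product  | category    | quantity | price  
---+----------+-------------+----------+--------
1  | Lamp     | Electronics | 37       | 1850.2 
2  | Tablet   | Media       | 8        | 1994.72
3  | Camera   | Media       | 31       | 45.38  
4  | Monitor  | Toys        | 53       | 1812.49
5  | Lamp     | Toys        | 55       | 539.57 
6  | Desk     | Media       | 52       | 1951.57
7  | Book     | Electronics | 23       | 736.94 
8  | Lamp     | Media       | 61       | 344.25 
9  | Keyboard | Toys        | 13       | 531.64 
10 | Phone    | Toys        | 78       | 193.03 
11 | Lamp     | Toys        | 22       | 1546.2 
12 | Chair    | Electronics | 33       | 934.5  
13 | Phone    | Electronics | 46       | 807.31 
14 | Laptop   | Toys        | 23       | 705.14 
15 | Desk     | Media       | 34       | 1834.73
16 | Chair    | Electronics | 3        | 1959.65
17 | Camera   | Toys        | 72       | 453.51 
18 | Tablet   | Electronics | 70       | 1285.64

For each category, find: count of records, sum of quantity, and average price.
SELECT category,
       COUNT(*) as cnt,
       SUM(quantity) as total_quantity,
       AVG(price) as avg_price
FROM sales
GROUP BY category

Result:
  Electronics: 6 records, 212 total quantity, 1262.37 avg price
  Media: 5 records, 186 total quantity, 1234.13 avg price
  Toys: 7 records, 316 total quantity, 825.94 avg price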